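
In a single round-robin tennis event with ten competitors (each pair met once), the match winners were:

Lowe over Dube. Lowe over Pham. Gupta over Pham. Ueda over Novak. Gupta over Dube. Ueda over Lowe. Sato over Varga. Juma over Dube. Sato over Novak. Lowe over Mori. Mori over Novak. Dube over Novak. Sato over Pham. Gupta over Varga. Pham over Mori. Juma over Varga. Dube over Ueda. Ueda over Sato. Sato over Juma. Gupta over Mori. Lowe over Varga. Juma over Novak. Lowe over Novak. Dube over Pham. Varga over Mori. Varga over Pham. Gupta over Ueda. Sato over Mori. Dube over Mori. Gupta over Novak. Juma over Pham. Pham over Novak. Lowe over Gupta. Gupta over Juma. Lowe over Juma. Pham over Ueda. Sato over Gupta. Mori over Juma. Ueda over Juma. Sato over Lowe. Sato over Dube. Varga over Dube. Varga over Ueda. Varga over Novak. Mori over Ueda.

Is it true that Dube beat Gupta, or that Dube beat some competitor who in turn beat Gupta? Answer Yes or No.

No

Dube did not beat Gupta directly.
Dube beat Pham, Novak, Ueda, Mori, but each of them lost to Gupta. No two-step path.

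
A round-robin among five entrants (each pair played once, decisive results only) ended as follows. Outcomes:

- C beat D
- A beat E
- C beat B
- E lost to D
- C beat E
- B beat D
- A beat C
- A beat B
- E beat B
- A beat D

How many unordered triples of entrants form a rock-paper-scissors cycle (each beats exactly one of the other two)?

1

Of the C(5,3) = 10 triples, the cyclic ones are: {B, D, E}.
That is 1.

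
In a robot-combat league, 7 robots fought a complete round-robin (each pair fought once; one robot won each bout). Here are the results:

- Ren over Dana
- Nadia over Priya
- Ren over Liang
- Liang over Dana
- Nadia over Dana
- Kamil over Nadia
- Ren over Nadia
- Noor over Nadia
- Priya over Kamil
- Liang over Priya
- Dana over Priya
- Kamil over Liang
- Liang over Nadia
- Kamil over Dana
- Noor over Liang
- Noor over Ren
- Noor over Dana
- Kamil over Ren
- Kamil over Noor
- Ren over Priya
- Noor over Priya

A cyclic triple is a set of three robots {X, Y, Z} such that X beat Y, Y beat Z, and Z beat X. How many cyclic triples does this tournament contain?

Win totals: Kamil 5, Noor 5, Ren 4, Dana 1, Nadia 2, Priya 1, Liang 3.
A robot with w wins dominates both others in C(w,2) triples; summing gives 10 + 10 + 6 + 0 + 1 + 0 + 3 = 30 transitive triples.
Total triples C(7,3) = 35, so cyclic triples = 35 − 30 = 5.

5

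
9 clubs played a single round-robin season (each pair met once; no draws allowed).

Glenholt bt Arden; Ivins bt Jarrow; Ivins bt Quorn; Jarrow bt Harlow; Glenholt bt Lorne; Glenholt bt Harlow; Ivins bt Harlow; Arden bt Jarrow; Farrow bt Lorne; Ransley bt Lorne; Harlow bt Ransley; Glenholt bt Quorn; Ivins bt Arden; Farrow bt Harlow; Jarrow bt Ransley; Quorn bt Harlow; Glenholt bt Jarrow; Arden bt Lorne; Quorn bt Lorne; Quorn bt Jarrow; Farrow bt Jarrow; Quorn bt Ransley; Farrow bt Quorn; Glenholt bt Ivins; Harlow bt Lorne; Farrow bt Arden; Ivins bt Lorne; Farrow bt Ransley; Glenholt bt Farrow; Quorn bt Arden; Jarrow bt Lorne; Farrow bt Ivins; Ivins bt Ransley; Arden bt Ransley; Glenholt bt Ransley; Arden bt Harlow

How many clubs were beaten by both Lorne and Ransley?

Lorne beat: no one.
Ransley beat: Lorne.
No one was beaten by both.

0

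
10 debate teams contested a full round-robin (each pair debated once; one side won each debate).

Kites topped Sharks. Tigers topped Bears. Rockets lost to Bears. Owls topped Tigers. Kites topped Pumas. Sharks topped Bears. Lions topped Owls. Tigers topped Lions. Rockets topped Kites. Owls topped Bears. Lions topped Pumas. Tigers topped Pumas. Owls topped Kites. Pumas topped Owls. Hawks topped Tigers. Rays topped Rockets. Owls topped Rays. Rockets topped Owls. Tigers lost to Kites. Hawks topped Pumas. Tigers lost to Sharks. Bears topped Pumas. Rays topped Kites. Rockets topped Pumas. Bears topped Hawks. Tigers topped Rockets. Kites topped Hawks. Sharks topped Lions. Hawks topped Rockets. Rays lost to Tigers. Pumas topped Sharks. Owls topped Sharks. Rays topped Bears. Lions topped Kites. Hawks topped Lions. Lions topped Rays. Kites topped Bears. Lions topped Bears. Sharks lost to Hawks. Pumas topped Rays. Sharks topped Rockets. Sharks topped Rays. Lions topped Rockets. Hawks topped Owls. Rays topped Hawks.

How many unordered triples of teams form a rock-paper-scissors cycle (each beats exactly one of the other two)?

35

Win totals: Bears 3, Sharks 5, Owls 5, Lions 6, Rockets 3, Rays 4, Pumas 3, Hawks 6, Tigers 5, Kites 5.
A team with w wins dominates both others in C(w,2) triples; summing gives 3 + 10 + 10 + 15 + 3 + 6 + 3 + 15 + 10 + 10 = 85 transitive triples.
Total triples C(10,3) = 120, so cyclic triples = 120 − 85 = 35.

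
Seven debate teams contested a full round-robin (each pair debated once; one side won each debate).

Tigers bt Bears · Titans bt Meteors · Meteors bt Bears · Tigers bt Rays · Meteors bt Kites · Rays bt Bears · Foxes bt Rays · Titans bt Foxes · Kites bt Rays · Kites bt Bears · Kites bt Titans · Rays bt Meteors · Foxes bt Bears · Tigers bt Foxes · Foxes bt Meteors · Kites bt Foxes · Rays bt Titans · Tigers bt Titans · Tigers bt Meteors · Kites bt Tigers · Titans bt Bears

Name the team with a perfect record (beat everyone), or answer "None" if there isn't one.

Highest win total is Tigers with 5 (out of 6 possible).
Tigers lost to Kites, so no team went undefeated.

None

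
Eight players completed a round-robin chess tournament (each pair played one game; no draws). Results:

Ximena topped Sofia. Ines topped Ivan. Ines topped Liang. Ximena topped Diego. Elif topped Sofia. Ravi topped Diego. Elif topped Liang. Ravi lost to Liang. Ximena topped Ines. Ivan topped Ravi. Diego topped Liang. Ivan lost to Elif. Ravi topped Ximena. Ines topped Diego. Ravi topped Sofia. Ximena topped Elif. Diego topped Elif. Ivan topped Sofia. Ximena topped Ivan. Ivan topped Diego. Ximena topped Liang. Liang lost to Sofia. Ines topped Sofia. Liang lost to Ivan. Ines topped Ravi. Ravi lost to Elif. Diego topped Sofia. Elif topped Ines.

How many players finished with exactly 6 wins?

1

Win totals: Ravi 3, Ines 5, Diego 3, Elif 5, Ximena 6, Sofia 1, Ivan 4, Liang 1.
Exactly 6: Ximena — 1 player.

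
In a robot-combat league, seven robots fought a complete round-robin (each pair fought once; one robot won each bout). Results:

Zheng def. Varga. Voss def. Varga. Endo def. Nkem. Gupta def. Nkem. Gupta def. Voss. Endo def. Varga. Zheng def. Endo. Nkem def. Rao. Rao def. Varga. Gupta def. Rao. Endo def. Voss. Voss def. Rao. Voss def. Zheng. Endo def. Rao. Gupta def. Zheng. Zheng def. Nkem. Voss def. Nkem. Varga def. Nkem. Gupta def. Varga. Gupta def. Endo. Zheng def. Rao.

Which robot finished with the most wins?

Gupta

Win totals: Zheng 4, Gupta 6, Voss 4, Varga 1, Endo 4, Nkem 1, Rao 1.
Gupta leads with 6 wins (next highest: 4).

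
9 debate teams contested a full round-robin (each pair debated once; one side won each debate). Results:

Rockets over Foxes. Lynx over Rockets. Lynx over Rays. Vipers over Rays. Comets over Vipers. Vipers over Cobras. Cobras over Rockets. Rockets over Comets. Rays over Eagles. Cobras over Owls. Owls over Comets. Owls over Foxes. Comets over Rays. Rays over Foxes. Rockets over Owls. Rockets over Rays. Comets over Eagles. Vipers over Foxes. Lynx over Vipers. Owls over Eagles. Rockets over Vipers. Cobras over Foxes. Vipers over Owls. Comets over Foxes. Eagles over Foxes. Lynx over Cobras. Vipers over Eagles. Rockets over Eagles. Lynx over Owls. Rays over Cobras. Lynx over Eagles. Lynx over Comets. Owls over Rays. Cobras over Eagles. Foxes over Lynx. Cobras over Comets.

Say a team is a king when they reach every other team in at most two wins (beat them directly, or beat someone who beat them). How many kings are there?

Cobras reaches everyone (king).
Eagles cannot reach Cobras, Comets, Vipers, Owls, Rockets, Rays in two steps.
Comets cannot reach Rockets in two steps.
Vipers reaches everyone (king).
Owls cannot reach Rockets in two steps.
Lynx reaches everyone (king).
Rockets reaches everyone (king).
Foxes reaches everyone (king).
Rays cannot reach Vipers in two steps.
Kings: Cobras, Vipers, Lynx, Rockets, Foxes — 5.

5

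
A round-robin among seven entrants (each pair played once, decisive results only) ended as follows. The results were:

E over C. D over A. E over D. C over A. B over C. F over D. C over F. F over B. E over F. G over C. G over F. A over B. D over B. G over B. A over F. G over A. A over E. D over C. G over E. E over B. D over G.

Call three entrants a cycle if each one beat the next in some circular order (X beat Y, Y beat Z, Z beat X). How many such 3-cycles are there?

8

Win totals: A 3, B 1, C 2, D 4, E 4, F 2, G 5.
An entrant with w wins dominates both others in C(w,2) triples; summing gives 3 + 0 + 1 + 6 + 6 + 1 + 10 = 27 transitive triples.
Total triples C(7,3) = 35, so cyclic triples = 35 − 27 = 8.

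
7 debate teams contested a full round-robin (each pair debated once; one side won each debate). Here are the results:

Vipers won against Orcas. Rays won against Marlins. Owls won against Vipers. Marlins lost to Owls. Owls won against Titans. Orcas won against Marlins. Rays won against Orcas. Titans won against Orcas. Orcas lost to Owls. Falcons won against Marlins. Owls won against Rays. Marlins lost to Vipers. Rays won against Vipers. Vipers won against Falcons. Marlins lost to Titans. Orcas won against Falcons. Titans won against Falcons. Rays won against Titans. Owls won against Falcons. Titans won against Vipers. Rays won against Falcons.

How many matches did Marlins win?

0

Marlins' results: beat no one; lost to Titans, Orcas, Vipers, Rays, Owls, Falcons.
That is 0 wins.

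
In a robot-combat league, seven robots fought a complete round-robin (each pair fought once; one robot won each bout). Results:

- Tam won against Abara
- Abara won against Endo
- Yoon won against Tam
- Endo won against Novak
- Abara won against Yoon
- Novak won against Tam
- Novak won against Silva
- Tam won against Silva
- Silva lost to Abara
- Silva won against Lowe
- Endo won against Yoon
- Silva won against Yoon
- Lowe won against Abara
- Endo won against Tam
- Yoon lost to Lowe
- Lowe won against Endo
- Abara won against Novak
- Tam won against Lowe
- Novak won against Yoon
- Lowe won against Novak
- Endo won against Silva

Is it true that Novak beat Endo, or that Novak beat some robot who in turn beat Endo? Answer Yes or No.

Novak did not beat Endo directly.
Novak beat Silva, Yoon, Tam, but each of them lost to Endo. No two-step path.

No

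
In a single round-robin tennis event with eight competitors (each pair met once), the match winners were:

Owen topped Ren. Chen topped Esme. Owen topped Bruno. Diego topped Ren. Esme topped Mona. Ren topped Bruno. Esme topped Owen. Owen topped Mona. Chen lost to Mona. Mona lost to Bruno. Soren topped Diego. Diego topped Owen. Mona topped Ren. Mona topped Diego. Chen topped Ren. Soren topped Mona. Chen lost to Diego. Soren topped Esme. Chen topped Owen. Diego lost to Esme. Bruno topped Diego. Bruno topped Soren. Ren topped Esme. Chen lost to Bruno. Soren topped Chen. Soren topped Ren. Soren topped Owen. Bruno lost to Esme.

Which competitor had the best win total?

Soren

Win totals: Owen 3, Mona 3, Ren 2, Soren 6, Diego 3, Bruno 4, Chen 3, Esme 4.
Soren leads with 6 wins (next highest: 4).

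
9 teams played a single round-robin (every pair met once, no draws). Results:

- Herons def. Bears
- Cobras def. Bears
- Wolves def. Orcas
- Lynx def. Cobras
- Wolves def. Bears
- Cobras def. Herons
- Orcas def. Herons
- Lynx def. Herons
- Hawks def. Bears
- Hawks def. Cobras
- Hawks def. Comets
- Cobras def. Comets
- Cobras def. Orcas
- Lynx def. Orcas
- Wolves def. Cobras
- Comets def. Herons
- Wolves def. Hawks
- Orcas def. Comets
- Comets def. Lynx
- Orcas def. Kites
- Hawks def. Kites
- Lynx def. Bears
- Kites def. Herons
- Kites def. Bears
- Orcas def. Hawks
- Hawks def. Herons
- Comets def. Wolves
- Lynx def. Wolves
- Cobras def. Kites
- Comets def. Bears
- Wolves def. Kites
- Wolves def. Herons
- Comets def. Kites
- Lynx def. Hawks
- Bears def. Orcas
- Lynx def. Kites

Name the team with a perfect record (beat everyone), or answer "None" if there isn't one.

None

Highest win total is Lynx with 7 (out of 8 possible).
Lynx lost to Comets, so no team went undefeated.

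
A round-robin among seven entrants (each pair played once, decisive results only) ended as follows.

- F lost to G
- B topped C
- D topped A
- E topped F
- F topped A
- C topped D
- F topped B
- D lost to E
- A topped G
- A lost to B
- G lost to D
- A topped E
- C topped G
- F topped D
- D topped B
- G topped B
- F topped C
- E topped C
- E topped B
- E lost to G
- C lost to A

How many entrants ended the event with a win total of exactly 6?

0

Win totals: A 3, B 2, C 2, D 3, E 4, F 4, G 3.
No entrant has exactly 6 wins.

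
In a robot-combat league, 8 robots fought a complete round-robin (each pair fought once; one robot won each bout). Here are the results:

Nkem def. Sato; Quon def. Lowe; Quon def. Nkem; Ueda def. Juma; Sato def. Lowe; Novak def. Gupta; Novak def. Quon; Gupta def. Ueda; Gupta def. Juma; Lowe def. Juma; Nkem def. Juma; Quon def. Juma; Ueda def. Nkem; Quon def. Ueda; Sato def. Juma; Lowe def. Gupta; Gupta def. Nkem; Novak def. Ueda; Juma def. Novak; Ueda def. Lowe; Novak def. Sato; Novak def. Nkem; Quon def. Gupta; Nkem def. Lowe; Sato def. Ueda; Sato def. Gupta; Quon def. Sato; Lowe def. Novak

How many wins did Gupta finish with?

Gupta's results: beat Ueda, Nkem, Juma; lost to Sato, Novak, Quon, Lowe.
That is 3 wins.

3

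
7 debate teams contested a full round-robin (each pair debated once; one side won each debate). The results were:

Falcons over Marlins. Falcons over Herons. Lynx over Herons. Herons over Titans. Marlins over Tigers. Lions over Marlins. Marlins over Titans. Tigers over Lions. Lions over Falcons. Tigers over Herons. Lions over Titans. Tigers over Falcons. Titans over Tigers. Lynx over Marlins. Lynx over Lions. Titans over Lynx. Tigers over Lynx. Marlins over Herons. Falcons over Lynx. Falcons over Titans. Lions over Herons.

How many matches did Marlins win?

3

Marlins' results: beat Herons, Titans, Tigers; lost to Lions, Lynx, Falcons.
That is 3 wins.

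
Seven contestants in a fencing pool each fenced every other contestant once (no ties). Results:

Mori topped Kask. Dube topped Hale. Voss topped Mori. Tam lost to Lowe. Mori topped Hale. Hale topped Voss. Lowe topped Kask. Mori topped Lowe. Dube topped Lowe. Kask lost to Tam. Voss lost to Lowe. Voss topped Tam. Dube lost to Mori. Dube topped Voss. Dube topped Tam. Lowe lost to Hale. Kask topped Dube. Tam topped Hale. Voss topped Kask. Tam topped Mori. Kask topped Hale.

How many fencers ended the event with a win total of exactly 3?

3

Win totals: Hale 2, Mori 4, Kask 2, Tam 3, Lowe 3, Dube 4, Voss 3.
Exactly 3: Tam, Lowe, Voss — 3 fencers.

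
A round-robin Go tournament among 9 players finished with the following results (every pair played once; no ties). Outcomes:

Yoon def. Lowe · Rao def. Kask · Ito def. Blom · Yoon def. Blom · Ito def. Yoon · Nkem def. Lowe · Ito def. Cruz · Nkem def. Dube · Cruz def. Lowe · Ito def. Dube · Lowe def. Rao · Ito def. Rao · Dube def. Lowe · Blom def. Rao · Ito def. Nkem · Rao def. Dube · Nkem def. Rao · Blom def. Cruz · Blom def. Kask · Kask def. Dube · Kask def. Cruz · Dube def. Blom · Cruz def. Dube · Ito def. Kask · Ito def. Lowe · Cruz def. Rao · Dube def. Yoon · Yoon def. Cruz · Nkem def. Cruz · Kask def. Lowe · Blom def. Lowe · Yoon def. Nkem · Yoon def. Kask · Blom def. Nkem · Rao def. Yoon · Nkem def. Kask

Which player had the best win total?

Win totals: Nkem 5, Rao 3, Blom 5, Dube 3, Yoon 5, Lowe 1, Ito 8, Cruz 3, Kask 3.
Ito leads with 8 wins (next highest: 5).

Ito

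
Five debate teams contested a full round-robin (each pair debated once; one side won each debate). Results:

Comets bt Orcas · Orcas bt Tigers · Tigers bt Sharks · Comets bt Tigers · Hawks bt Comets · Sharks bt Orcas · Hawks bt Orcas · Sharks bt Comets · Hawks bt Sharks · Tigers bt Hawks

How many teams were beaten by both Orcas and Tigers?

Orcas beat: Tigers.
Tigers beat: Hawks, Sharks.
No one was beaten by both.

0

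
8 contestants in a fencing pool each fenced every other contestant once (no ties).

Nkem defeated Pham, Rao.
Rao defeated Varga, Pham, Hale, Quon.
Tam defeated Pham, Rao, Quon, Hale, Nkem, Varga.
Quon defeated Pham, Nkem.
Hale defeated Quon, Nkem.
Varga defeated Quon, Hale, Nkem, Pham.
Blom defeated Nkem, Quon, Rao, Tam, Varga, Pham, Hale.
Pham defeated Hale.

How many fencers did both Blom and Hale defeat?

Blom beat: Varga, Hale, Quon, Rao, Pham, Nkem, Tam.
Hale beat: Quon, Nkem.
Both beat: Quon, Nkem — 2.

2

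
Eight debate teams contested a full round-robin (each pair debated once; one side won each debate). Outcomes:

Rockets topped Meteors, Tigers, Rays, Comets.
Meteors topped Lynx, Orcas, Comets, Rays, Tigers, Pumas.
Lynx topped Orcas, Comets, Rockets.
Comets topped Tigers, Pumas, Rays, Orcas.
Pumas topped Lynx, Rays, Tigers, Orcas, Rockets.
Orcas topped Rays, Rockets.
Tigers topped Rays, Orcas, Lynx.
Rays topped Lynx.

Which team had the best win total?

Meteors

Win totals: Comets 4, Orcas 2, Lynx 3, Rays 1, Tigers 3, Rockets 4, Meteors 6, Pumas 5.
Meteors leads with 6 wins (next highest: 5).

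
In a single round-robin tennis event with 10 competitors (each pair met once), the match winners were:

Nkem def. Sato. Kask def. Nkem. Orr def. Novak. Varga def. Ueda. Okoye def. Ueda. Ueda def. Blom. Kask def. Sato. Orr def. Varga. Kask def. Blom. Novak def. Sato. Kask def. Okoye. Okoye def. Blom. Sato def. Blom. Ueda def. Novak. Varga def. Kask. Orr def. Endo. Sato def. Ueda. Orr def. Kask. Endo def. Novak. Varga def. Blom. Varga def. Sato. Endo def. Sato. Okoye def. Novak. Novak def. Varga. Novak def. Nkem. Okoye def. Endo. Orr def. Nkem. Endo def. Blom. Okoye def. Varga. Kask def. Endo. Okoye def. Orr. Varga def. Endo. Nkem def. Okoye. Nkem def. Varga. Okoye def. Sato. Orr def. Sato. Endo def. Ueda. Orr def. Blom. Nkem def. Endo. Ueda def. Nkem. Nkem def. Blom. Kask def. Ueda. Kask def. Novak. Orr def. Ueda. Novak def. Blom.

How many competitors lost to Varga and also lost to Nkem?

Varga beat: Ueda, Endo, Blom, Sato, Kask.
Nkem beat: Varga, Okoye, Endo, Blom, Sato.
Both beat: Endo, Blom, Sato — 3.

3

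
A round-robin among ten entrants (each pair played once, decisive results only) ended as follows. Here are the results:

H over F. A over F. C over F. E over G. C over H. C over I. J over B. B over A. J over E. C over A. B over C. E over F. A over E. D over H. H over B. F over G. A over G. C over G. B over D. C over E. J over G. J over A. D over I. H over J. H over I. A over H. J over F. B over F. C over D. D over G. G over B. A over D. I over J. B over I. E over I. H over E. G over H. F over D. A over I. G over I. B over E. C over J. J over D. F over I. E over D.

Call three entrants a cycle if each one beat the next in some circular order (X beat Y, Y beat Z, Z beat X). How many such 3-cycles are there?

Win totals: A 6, B 6, C 8, D 3, E 4, F 3, G 3, H 5, I 1, J 6.
An entrant with w wins dominates both others in C(w,2) triples; summing gives 15 + 15 + 28 + 3 + 6 + 3 + 3 + 10 + 0 + 15 = 98 transitive triples.
Total triples C(10,3) = 120, so cyclic triples = 120 − 98 = 22.

22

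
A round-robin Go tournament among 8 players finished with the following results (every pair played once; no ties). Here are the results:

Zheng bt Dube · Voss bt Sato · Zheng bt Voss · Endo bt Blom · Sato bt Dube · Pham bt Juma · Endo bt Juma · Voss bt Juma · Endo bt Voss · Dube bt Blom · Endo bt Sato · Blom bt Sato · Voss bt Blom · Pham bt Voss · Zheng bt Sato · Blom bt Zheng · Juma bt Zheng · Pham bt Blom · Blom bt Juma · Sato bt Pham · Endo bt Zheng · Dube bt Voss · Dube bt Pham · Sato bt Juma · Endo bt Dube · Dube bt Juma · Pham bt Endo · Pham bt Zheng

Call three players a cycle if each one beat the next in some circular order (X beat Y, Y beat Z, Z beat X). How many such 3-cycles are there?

13

Win totals: Sato 3, Dube 4, Voss 3, Endo 6, Pham 5, Juma 1, Zheng 3, Blom 3.
A player with w wins dominates both others in C(w,2) triples; summing gives 3 + 6 + 3 + 15 + 10 + 0 + 3 + 3 = 43 transitive triples.
Total triples C(8,3) = 56, so cyclic triples = 56 − 43 = 13.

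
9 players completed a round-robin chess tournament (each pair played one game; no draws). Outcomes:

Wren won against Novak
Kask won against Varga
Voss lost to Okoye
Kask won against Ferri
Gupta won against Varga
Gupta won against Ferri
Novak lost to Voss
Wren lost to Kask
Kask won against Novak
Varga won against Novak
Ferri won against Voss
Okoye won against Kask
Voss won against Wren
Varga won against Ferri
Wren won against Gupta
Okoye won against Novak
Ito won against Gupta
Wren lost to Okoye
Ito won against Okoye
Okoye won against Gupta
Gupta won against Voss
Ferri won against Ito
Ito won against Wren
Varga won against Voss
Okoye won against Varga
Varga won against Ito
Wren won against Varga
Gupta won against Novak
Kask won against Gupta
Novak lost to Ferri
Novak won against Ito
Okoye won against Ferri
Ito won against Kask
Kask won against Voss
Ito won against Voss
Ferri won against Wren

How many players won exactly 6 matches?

1

Win totals: Ferri 4, Wren 3, Voss 2, Kask 6, Okoye 7, Novak 1, Varga 4, Gupta 4, Ito 5.
Exactly 6: Kask — 1 player.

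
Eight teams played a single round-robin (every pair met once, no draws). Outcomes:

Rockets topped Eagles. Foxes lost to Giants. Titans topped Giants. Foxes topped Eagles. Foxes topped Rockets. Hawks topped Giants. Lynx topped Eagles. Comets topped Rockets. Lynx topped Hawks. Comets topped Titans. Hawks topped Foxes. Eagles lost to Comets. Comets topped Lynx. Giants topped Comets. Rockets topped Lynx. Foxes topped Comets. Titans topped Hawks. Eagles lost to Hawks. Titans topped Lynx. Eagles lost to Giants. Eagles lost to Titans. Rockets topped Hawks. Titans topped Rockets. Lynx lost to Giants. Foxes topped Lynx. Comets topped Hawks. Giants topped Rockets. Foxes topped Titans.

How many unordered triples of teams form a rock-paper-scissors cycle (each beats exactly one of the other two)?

9

Win totals: Rockets 3, Hawks 3, Giants 5, Lynx 2, Eagles 0, Comets 5, Titans 5, Foxes 5.
A team with w wins dominates both others in C(w,2) triples; summing gives 3 + 3 + 10 + 1 + 0 + 10 + 10 + 10 = 47 transitive triples.
Total triples C(8,3) = 56, so cyclic triples = 56 − 47 = 9.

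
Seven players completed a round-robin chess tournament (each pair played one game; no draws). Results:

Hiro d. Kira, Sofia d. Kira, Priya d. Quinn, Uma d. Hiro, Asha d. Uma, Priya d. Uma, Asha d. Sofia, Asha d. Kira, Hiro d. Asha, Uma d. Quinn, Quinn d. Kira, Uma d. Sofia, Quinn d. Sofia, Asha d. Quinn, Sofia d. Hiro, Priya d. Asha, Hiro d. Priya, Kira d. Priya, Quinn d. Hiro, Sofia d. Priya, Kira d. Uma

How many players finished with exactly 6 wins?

0

Win totals: Kira 2, Quinn 3, Sofia 3, Priya 3, Asha 4, Hiro 3, Uma 3.
No player has exactly 6 wins.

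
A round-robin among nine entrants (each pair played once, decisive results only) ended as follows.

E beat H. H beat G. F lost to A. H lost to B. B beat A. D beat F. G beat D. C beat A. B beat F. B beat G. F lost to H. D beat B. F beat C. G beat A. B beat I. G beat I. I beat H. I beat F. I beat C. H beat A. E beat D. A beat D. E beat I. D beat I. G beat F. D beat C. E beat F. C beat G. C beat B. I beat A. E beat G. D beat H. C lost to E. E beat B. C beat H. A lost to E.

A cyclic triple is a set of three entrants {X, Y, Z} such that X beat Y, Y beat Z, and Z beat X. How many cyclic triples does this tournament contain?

Win totals: A 2, B 5, C 4, D 5, E 8, F 1, G 4, H 3, I 4.
An entrant with w wins dominates both others in C(w,2) triples; summing gives 1 + 10 + 6 + 10 + 28 + 0 + 6 + 3 + 6 = 70 transitive triples.
Total triples C(9,3) = 84, so cyclic triples = 84 − 70 = 14.

14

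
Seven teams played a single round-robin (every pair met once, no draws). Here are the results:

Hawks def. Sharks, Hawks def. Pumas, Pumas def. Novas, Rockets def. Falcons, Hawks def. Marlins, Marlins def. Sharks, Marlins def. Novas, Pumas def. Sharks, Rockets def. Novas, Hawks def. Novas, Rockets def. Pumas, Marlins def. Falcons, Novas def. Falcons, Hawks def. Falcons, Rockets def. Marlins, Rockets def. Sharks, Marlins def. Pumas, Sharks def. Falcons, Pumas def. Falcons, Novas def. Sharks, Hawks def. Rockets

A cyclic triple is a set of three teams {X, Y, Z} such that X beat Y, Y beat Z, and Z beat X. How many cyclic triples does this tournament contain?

0

Win totals: Falcons 0, Novas 2, Rockets 5, Sharks 1, Pumas 3, Hawks 6, Marlins 4.
A team with w wins dominates both others in C(w,2) triples; summing gives 0 + 1 + 10 + 0 + 3 + 15 + 6 = 35 transitive triples.
Total triples C(7,3) = 35, so cyclic triples = 35 − 35 = 0.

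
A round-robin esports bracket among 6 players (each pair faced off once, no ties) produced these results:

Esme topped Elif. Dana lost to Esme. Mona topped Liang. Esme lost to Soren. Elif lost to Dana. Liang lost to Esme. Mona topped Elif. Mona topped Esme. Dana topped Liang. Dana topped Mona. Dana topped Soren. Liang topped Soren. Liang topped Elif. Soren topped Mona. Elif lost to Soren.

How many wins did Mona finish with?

3

Mona's results: beat Elif, Liang, Esme; lost to Soren, Dana.
That is 3 wins.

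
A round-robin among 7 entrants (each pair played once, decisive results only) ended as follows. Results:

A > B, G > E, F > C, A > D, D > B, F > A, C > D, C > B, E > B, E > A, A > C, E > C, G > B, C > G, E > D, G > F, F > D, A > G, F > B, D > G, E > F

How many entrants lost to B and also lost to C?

0

B beat: no one.
C beat: B, D, G.
No one was beaten by both.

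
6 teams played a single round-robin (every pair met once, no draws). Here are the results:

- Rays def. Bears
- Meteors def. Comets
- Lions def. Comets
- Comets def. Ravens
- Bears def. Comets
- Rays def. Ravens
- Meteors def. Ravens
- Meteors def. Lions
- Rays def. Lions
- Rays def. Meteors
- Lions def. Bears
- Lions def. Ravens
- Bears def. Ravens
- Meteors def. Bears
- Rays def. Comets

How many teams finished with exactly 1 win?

1

Win totals: Meteors 4, Ravens 0, Comets 1, Rays 5, Bears 2, Lions 3.
Exactly 1: Comets — 1 team.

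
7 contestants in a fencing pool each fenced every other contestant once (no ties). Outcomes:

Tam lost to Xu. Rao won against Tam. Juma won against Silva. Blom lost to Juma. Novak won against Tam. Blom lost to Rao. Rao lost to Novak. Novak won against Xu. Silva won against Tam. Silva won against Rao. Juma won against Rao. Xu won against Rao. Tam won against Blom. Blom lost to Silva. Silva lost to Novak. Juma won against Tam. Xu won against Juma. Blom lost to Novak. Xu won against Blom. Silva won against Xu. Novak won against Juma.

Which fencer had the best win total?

Win totals: Juma 4, Xu 4, Silva 4, Blom 0, Rao 2, Novak 6, Tam 1.
Novak leads with 6 wins (next highest: 4).

Novak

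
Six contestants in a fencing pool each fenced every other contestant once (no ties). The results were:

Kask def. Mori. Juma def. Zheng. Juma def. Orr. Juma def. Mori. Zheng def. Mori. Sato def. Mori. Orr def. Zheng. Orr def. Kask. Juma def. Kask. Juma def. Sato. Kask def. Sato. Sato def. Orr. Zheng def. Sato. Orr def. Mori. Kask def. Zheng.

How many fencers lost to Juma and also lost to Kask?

3

Juma beat: Sato, Zheng, Kask, Mori, Orr.
Kask beat: Sato, Zheng, Mori.
Both beat: Sato, Zheng, Mori — 3.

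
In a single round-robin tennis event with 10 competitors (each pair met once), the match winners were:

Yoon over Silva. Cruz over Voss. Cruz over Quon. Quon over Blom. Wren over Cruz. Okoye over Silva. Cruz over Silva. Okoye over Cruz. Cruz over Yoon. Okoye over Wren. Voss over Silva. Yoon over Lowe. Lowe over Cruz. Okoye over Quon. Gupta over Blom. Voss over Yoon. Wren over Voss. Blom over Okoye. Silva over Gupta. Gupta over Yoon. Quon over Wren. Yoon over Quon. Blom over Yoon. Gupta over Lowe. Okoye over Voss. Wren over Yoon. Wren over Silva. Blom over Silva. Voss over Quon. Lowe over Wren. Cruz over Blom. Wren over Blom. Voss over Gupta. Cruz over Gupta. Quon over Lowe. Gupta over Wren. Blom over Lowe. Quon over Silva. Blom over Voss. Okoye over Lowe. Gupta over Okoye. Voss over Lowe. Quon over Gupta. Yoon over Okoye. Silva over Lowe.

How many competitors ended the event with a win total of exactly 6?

Win totals: Blom 5, Quon 5, Cruz 6, Lowe 2, Yoon 4, Silva 2, Voss 5, Okoye 6, Gupta 5, Wren 5.
Exactly 6: Cruz, Okoye — 2 competitors.

2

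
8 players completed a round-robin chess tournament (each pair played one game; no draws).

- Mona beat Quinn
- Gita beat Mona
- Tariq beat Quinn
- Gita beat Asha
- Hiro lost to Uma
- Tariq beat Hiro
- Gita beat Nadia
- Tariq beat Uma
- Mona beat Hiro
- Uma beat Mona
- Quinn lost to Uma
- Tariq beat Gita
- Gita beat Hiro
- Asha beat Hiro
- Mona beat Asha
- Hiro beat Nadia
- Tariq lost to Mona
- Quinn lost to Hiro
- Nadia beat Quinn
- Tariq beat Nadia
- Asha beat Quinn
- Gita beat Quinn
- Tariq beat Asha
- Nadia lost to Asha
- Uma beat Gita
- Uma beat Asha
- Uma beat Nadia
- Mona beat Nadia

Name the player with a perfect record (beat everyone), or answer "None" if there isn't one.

None

Highest win total is Uma with 6 (out of 7 possible).
Uma lost to Tariq, so no player went undefeated.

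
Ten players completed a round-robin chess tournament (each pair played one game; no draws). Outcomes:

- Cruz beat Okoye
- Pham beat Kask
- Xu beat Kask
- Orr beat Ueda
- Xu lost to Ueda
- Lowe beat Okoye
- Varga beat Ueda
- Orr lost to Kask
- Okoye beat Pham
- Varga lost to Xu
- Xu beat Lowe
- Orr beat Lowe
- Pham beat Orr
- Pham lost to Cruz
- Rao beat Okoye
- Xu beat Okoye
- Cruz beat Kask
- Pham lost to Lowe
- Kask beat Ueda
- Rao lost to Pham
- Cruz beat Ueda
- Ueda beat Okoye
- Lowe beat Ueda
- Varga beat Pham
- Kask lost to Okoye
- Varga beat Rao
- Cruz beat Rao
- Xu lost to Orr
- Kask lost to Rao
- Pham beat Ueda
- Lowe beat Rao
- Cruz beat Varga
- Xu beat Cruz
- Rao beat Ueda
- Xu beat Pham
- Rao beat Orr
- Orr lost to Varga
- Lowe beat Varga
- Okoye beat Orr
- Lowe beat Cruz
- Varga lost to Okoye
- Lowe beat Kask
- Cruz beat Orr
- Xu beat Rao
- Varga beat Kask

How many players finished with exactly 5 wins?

1

Win totals: Lowe 7, Cruz 7, Kask 2, Rao 4, Ueda 2, Varga 5, Okoye 4, Pham 4, Xu 7, Orr 3.
Exactly 5: Varga — 1 player.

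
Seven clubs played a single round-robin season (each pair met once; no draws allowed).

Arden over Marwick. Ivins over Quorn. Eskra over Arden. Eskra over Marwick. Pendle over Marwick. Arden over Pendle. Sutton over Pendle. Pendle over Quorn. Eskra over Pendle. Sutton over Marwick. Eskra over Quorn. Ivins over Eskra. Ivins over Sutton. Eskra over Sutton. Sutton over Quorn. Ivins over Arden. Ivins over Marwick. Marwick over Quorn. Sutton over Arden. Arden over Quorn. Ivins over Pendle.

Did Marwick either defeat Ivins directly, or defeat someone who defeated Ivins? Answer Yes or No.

No

Marwick did not beat Ivins directly.
Marwick beat Quorn, but each of them lost to Ivins. No two-step path.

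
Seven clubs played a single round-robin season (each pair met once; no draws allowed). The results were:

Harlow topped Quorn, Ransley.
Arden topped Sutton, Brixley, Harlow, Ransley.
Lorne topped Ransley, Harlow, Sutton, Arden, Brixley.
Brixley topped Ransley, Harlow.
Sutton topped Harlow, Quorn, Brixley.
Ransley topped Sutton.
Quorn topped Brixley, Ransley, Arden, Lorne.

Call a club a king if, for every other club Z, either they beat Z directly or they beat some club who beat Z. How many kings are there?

4

Quorn reaches everyone (king).
Sutton reaches everyone (king).
Harlow reaches everyone (king).
Arden cannot reach Lorne in two steps.
Ransley cannot reach Arden, Lorne in two steps.
Brixley cannot reach Arden, Lorne in two steps.
Lorne reaches everyone (king).
Kings: Quorn, Sutton, Harlow, Lorne — 4.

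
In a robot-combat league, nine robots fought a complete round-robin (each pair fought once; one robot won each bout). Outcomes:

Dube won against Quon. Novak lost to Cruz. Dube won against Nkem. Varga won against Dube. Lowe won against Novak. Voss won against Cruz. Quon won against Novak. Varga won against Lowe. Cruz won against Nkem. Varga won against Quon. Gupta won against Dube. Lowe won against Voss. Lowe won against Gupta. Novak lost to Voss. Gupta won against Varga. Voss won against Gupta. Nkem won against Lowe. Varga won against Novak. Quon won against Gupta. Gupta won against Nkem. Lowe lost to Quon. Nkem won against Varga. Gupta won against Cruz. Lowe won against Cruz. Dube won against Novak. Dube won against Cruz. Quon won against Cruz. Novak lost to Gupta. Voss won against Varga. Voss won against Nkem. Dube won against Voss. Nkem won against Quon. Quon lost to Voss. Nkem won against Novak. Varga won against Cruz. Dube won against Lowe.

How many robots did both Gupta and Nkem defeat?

2

Gupta beat: Novak, Nkem, Dube, Cruz, Varga.
Nkem beat: Novak, Quon, Lowe, Varga.
Both beat: Novak, Varga — 2.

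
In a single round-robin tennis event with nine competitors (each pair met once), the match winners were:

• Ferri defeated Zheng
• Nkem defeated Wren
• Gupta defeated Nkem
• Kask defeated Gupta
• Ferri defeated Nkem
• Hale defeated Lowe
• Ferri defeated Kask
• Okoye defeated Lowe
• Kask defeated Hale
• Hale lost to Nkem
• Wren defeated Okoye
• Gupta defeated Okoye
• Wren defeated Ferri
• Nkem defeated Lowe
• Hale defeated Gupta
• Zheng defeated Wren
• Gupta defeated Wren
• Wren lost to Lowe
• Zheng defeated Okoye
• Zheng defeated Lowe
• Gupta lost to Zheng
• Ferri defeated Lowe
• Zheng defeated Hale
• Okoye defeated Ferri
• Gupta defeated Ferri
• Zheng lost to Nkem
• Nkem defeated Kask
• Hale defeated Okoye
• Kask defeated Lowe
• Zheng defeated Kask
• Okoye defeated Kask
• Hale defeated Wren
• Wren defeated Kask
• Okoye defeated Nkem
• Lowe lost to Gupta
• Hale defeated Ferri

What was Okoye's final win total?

4

Okoye's results: beat Ferri, Nkem, Lowe, Kask; lost to Wren, Zheng, Hale, Gupta.
That is 4 wins.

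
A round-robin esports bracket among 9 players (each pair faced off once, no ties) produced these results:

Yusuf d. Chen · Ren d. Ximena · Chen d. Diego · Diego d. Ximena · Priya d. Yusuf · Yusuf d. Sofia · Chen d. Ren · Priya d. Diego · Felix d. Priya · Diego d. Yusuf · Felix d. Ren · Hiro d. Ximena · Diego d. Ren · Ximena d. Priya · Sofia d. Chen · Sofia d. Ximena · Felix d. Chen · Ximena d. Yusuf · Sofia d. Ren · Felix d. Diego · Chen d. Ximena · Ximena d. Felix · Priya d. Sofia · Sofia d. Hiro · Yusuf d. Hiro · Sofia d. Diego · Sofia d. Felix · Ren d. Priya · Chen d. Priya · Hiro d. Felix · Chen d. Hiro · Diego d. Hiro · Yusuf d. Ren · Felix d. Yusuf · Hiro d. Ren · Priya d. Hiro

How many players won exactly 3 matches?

2

Win totals: Felix 5, Diego 4, Ren 2, Priya 4, Hiro 3, Ximena 3, Chen 5, Sofia 6, Yusuf 4.
Exactly 3: Hiro, Ximena — 2 players.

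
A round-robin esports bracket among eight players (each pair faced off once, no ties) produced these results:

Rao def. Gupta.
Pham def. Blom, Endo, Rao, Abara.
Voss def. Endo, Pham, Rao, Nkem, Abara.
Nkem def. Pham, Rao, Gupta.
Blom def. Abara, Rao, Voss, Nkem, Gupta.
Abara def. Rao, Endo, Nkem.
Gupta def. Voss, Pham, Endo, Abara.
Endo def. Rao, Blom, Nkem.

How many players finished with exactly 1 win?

1

Win totals: Endo 3, Blom 5, Rao 1, Voss 5, Nkem 3, Pham 4, Abara 3, Gupta 4.
Exactly 1: Rao — 1 player.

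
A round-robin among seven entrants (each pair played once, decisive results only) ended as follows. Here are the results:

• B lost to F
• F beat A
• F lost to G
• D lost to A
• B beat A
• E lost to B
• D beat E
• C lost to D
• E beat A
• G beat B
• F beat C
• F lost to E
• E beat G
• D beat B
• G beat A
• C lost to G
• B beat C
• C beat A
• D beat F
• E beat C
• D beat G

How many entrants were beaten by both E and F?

E beat: A, C, F, G.
F beat: A, B, C.
Both beat: A, C — 2.

2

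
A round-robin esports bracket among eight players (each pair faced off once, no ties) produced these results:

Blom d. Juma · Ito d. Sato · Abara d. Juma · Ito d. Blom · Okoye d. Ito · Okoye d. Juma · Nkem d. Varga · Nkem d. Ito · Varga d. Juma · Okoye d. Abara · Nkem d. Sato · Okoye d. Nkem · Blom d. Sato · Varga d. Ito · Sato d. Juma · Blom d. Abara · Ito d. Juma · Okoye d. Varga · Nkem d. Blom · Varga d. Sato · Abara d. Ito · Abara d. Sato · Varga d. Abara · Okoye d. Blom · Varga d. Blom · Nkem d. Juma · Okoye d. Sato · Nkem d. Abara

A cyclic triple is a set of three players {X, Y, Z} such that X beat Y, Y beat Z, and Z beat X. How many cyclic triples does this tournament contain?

Win totals: Abara 3, Juma 0, Varga 5, Ito 3, Sato 1, Blom 3, Nkem 6, Okoye 7.
A player with w wins dominates both others in C(w,2) triples; summing gives 3 + 0 + 10 + 3 + 0 + 3 + 15 + 21 = 55 transitive triples.
Total triples C(8,3) = 56, so cyclic triples = 56 − 55 = 1.

1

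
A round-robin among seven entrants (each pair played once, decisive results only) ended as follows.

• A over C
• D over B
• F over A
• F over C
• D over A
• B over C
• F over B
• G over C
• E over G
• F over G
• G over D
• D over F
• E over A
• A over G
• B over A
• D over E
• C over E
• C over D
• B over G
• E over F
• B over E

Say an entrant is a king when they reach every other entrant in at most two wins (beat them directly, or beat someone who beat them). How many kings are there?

A cannot reach B, F in two steps.
B reaches everyone (king).
C reaches everyone (king).
D reaches everyone (king).
E reaches everyone (king).
F reaches everyone (king).
G reaches everyone (king).
Kings: B, C, D, E, F, G — 6.

6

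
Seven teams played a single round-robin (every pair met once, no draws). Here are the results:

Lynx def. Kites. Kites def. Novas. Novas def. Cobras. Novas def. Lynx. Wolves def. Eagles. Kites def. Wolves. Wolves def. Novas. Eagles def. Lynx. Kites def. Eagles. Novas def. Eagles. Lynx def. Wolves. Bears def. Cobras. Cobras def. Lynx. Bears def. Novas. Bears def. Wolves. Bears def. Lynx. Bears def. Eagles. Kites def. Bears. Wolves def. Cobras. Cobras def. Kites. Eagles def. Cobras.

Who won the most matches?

Bears

Win totals: Novas 3, Eagles 2, Wolves 3, Kites 4, Bears 5, Cobras 2, Lynx 2.
Bears leads with 5 wins (next highest: 4).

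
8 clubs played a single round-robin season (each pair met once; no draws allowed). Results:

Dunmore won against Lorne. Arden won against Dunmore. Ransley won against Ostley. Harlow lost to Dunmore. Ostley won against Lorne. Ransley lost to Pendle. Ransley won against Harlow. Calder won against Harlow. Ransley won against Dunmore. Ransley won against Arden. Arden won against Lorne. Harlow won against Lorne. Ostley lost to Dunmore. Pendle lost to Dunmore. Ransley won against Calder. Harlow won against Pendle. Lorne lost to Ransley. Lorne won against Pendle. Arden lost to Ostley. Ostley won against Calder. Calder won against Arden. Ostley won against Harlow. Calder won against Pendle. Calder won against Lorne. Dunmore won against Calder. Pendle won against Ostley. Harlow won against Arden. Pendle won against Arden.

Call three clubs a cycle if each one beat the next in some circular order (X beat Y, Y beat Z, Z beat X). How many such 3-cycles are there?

12

Win totals: Harlow 3, Ransley 6, Arden 2, Calder 4, Ostley 4, Lorne 1, Pendle 3, Dunmore 5.
A club with w wins dominates both others in C(w,2) triples; summing gives 3 + 15 + 1 + 6 + 6 + 0 + 3 + 10 = 44 transitive triples.
Total triples C(8,3) = 56, so cyclic triples = 56 − 44 = 12.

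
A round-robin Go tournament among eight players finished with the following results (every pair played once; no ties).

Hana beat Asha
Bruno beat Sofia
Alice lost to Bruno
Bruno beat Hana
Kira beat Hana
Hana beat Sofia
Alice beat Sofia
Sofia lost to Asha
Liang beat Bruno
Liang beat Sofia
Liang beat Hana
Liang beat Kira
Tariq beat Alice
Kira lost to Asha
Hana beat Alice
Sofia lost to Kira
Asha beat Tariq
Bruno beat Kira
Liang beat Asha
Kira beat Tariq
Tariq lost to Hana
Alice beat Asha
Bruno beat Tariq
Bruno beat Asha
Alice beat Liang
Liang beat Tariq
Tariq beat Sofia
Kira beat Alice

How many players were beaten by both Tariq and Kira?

2

Tariq beat: Sofia, Alice.
Kira beat: Sofia, Tariq, Alice, Hana.
Both beat: Sofia, Alice — 2.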